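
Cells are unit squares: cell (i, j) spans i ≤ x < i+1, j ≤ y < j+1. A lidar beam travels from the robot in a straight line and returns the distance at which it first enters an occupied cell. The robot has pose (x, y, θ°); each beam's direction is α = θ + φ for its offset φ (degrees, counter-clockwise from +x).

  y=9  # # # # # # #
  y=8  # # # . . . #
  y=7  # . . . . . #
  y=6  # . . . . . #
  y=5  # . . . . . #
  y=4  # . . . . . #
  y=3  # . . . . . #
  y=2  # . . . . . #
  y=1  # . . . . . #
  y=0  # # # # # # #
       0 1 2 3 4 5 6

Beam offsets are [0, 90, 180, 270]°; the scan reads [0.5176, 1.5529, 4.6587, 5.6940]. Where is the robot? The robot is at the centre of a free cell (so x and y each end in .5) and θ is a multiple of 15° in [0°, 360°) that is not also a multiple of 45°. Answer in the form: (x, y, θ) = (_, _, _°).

The pose lattice has 38·16 = 608 candidates. Test each by forward raycasting.
  (4.5, 3.5, 165°): beam 1 = 3.6235 ≠ 0.5176 ✗
  (2.5, 6.5, 15°): beam 1 = 3.6235 ≠ 0.5176 ✗
  (2.5, 2.5, 165°): beam 1 = 1.5529 ≠ 0.5176 ✗
  (3.5, 4.5, 300°): beam 1 = 4.0415 ≠ 0.5176 ✗
  (1.5, 2.5, 345°): beam 1 = 4.6587 ≠ 0.5176 ✗
  …
  (1.5, 2.5, 165°): r_1=0.5176, r_2=1.5529, r_3=4.6587, r_4=5.6940 — all match ✓
Unique over the lattice → pose = (1.5, 2.5, 165°).

(x, y, θ) = (1.5, 2.5, 165°)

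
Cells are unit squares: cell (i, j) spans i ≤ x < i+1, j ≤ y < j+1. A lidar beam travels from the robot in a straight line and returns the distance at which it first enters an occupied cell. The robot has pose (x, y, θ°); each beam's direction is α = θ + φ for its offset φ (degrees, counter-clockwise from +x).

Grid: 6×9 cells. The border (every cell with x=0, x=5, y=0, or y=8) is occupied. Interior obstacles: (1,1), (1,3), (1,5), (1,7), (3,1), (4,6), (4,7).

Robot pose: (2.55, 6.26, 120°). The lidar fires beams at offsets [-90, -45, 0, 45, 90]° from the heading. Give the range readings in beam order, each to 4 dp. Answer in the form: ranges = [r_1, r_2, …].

beam 1: φ=-90°, α=30°
  dir = (cos 30°, sin 30°) = (0.8660, 0.5000); from cell (2,6)
  next x-line at t=0.5196, next y-line at t=1.4800; Δt_x=1.1547, Δt_y=2.0000
    x: enter (3,6) at t=0.5196
    y: enter (3,7) at t=1.4800
    x: enter (4,7) at t=1.6743 ← occupied
  → r_1 = 1.6743
beam 2: φ=-45°, α=75°
  dir = (cos 75°, sin 75°) = (0.2588, 0.9659); from cell (2,6)
  next x-line at t=1.7387, next y-line at t=0.7661; Δt_x=3.8637, Δt_y=1.0353
    y: enter (2,7) at t=0.7661
    x: enter (3,7) at t=1.7387
    y: enter (3,8) at t=1.8014 ← occupied
  → r_2 = 1.8014
beam 3: φ=0°, α=120°
  dir = (cos 120°, sin 120°) = (-0.5000, 0.8660); from cell (2,6)
  next x-line at t=1.1000, next y-line at t=0.8545; Δt_x=2.0000, Δt_y=1.1547
    y: enter (2,7) at t=0.8545
    x: enter (1,7) at t=1.1000 ← occupied
  → r_3 = 1.1000
beam 4: φ=45°, α=165°
  dir = (cos 165°, sin 165°) = (-0.9659, 0.2588); from cell (2,6)
  next x-line at t=0.5694, next y-line at t=2.8591; Δt_x=1.0353, Δt_y=3.8637
    x: enter (1,6) at t=0.5694
    x: enter (0,6) at t=1.6047 ← occupied
  → r_4 = 1.6047
beam 5: φ=90°, α=210°
  dir = (cos 210°, sin 210°) = (-0.8660, -0.5000); from cell (2,6)
  next x-line at t=0.6351, next y-line at t=0.5200; Δt_x=1.1547, Δt_y=2.0000
    y: enter (2,5) at t=0.5200
    x: enter (1,5) at t=0.6351 ← occupied
  → r_5 = 0.6351

ranges = [1.6743, 1.8014, 1.1000, 1.6047, 0.6351]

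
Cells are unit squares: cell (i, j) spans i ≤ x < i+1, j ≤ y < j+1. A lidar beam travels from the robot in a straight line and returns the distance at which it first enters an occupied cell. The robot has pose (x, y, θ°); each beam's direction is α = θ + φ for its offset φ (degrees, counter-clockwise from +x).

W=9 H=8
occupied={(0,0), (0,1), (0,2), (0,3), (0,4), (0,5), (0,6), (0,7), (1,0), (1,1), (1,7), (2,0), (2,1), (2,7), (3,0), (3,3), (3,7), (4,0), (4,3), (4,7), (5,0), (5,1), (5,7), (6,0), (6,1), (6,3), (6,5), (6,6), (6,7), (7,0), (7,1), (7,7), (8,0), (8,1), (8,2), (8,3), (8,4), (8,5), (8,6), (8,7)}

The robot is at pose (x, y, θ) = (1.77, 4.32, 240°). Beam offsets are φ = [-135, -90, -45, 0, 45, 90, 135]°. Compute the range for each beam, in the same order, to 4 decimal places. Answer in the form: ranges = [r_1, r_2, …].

beam 1: φ=-135°, α=105°
  direction (-0.2588, 0.9659); cell (1,4); t to first gridline: x 2.9751, y 0.7040 (then +3.8637 / +1.0353)
    (1,5) via y @ 0.7040
    (1,6) via y @ 1.7393
    (1,7) via y @ 2.7745  # hit
  → r_1 = 2.7745
beam 2: φ=-90°, α=150°
  direction (-0.8660, 0.5000); cell (1,4); t to first gridline: x 0.8891, y 1.3600 (then +1.1547 / +2.0000)
    (0,4) via x @ 0.8891  # hit
  → r_2 = 0.8891
beam 3: φ=-45°, α=195°
  direction (-0.9659, -0.2588); cell (1,4); t to first gridline: x 0.7972, y 1.2364 (then +1.0353 / +3.8637)
    (0,4) via x @ 0.7972  # hit
  → r_3 = 0.7972
beam 4: φ=0°, α=240°
  direction (-0.5000, -0.8660); cell (1,4); t to first gridline: x 1.5400, y 0.3695 (then +2.0000 / +1.1547)
    (1,3) via y @ 0.3695
    (1,2) via y @ 1.5242
    (0,2) via x @ 1.5400  # hit
  → r_4 = 1.5400
beam 5: φ=45°, α=285°
  direction (0.2588, -0.9659); cell (1,4); t to first gridline: x 0.8887, y 0.3313 (then +3.8637 / +1.0353)
    (1,3) via y @ 0.3313
    (2,3) via x @ 0.8887
    (2,2) via y @ 1.3666
    (2,1) via y @ 2.4018  # hit
  → r_5 = 2.4018
beam 6: φ=90°, α=330°
  direction (0.8660, -0.5000); cell (1,4); t to first gridline: x 0.2656, y 0.6400 (then +1.1547 / +2.0000)
    (2,4) via x @ 0.2656
    (2,3) via y @ 0.6400
    (3,3) via x @ 1.4203  # hit
  → r_6 = 1.4203
beam 7: φ=135°, α=15°
  direction (0.9659, 0.2588); cell (1,4); t to first gridline: x 0.2381, y 2.6273 (then +1.0353 / +3.8637)
    (2,4) via x @ 0.2381
    (3,4) via x @ 1.2734
    (4,4) via x @ 2.3087
    (4,5) via y @ 2.6273
    (5,5) via x @ 3.3439
    (6,5) via x @ 4.3792  # hit
  → r_7 = 4.3792

ranges = [2.7745, 0.8891, 0.7972, 1.5400, 2.4018, 1.4203, 4.3792]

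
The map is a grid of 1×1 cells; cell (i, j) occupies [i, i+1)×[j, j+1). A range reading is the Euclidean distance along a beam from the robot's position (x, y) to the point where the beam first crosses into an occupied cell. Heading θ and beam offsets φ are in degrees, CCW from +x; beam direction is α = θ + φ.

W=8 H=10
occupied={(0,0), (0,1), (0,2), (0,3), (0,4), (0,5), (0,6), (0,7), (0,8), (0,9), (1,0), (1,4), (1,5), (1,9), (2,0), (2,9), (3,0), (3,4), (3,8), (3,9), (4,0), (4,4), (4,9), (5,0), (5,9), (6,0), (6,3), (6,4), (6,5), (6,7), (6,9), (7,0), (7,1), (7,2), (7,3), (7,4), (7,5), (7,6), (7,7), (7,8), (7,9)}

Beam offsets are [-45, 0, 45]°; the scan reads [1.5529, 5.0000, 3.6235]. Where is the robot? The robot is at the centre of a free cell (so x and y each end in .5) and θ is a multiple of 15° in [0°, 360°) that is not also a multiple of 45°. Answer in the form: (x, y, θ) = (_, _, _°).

(x, y, θ) = (5.5, 8.5, 210°)

Enumerate (i+0.5, j+0.5, θ) over the 39 free cells and 16 admissible headings. For each, cast all 3 beams and compare to the given ranges.
  (4.5, 2.5, 105°): beam 1 = 3.0000 ≠ 1.5529 ✗
  (3.5, 3.5, 300°): beam 1 = 2.5882 ≠ 1.5529 ✗
  (2.5, 2.5, 195°): beam 1 = 1.7321 ≠ 1.5529 ✗
  (3.5, 3.5, 120°): beam 1 = 0.5176 ≠ 1.5529 ✗
  (3.5, 5.5, 330°): beam 1 = 0.5176 ≠ 1.5529 ✗
  …
  (5.5, 8.5, 210°): r_1=1.5529, r_2=5.0000, r_3=3.6235 — all match ✓
Unique over the lattice → pose = (5.5, 8.5, 210°).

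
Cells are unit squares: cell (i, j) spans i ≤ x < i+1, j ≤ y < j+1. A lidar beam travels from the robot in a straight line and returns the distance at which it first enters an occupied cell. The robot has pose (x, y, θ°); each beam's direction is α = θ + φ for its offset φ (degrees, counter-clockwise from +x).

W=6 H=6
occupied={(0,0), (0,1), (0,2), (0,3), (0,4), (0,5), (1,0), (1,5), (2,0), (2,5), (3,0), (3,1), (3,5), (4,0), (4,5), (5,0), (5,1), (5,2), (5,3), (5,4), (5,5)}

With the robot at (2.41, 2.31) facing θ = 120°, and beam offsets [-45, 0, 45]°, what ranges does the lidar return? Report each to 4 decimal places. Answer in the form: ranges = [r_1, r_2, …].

beam 1: φ=-45°, α=75°
  direction (0.2588, 0.9659); cell (2,2); t to first gridline: x 2.2796, y 0.7143 (then +3.8637 / +1.0353)
    (2,3) via y @ 0.7143
    (2,4) via y @ 1.7496
    (3,4) via x @ 2.2796
    (3,5) via y @ 2.7849  # hit
  → r_1 = 2.7849
beam 2: φ=0°, α=120°
  direction (-0.5000, 0.8660); cell (2,2); t to first gridline: x 0.8200, y 0.7967 (then +2.0000 / +1.1547)
    (2,3) via y @ 0.7967
    (1,3) via x @ 0.8200
    (1,4) via y @ 1.9514
    (0,4) via x @ 2.8200  # hit
  → r_2 = 2.8200
beam 3: φ=45°, α=165°
  direction (-0.9659, 0.2588); cell (2,2); t to first gridline: x 0.4245, y 2.6660 (then +1.0353 / +3.8637)
    (1,2) via x @ 0.4245
    (0,2) via x @ 1.4597  # hit
  → r_3 = 1.4597

ranges = [2.7849, 2.8200, 1.4597]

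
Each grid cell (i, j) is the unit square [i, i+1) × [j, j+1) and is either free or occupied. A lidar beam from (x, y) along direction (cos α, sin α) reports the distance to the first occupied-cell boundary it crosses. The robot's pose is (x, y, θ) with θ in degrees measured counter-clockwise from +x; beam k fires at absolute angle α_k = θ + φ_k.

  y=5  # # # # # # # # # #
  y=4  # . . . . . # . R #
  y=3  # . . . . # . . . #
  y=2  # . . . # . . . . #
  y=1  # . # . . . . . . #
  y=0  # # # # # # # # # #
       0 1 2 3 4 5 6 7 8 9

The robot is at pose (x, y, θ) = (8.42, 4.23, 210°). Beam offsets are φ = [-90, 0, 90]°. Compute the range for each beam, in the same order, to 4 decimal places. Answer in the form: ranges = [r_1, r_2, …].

ranges = [0.8891, 3.9491, 1.1600]

beam 1: φ=-90°, α=120°
  direction (-0.5000, 0.8660); cell (8,4); t to first gridline: x 0.8400, y 0.8891 (then +2.0000 / +1.1547)
    (7,4) via x @ 0.8400
    (7,5) via y @ 0.8891  # hit
  → r_1 = 0.8891
beam 2: φ=0°, α=210°
  direction (-0.8660, -0.5000); cell (8,4); t to first gridline: x 0.4850, y 0.4600 (then +1.1547 / +2.0000)
    (8,3) via y @ 0.4600
    (7,3) via x @ 0.4850
    (6,3) via x @ 1.6397
    (6,2) via y @ 2.4600
    (5,2) via x @ 2.7944
    (4,2) via x @ 3.9491  # hit
  → r_2 = 3.9491
beam 3: φ=90°, α=300°
  direction (0.5000, -0.8660); cell (8,4); t to first gridline: x 1.1600, y 0.2656 (then +2.0000 / +1.1547)
    (8,3) via y @ 0.2656
    (9,3) via x @ 1.1600  # hit
  → r_3 = 1.1600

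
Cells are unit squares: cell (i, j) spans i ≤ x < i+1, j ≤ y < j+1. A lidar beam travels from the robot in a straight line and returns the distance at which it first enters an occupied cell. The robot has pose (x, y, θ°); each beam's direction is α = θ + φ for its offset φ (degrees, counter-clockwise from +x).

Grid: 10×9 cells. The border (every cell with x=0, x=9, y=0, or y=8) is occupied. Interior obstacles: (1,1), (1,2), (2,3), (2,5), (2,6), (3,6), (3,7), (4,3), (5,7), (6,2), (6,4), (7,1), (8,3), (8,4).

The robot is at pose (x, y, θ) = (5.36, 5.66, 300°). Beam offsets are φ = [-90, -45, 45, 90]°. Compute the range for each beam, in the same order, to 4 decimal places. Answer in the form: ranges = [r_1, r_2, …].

ranges = [3.3200, 1.7186, 2.7331, 4.2031]

beam 1: φ=-90°, α=210°
  d=(-0.8660,-0.5000)  start (5,5)  tX=0.4157 tY=1.3200  stride 1/|dx|=1.1547 1/|dy|=2.0000
    cross x-line → (4,5), t=0.4157
    cross y-line → (4,4), t=1.3200
    cross x-line → (3,4), t=1.5704
    cross x-line → (2,4), t=2.7251
    cross y-line → (2,3), t=3.3200 (wall)
  → r_1 = 3.3200
beam 2: φ=-45°, α=255°
  d=(-0.2588,-0.9659)  start (5,5)  tX=1.3909 tY=0.6833  stride 1/|dx|=3.8637 1/|dy|=1.0353
    cross y-line → (5,4), t=0.6833
    cross x-line → (4,4), t=1.3909
    cross y-line → (4,3), t=1.7186 (wall)
  → r_2 = 1.7186
beam 3: φ=45°, α=345°
  d=(0.9659,-0.2588)  start (5,5)  tX=0.6626 tY=2.5500  stride 1/|dx|=1.0353 1/|dy|=3.8637
    cross x-line → (6,5), t=0.6626
    cross x-line → (7,5), t=1.6979
    cross y-line → (7,4), t=2.5500
    cross x-line → (8,4), t=2.7331 (wall)
  → r_3 = 2.7331
beam 4: φ=90°, α=30°
  d=(0.8660,0.5000)  start (5,5)  tX=0.7390 tY=0.6800  stride 1/|dx|=1.1547 1/|dy|=2.0000
    cross y-line → (5,6), t=0.6800
    cross x-line → (6,6), t=0.7390
    cross x-line → (7,6), t=1.8937
    cross y-line → (7,7), t=2.6800
    cross x-line → (8,7), t=3.0484
    cross x-line → (9,7), t=4.2031 (wall)
  → r_4 = 4.2031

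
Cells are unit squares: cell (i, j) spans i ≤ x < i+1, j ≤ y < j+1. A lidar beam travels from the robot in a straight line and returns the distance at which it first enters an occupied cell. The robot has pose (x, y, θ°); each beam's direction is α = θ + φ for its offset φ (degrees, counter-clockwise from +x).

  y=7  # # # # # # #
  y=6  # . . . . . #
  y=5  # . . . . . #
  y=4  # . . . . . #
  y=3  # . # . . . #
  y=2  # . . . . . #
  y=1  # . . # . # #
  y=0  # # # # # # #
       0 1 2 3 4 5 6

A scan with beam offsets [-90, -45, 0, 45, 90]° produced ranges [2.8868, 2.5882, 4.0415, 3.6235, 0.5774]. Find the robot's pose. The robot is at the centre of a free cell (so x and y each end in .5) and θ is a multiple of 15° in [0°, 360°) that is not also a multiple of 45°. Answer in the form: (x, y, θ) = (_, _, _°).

(x, y, θ) = (3.5, 3.5, 60°)

The pose lattice has 27·16 = 432 candidates. Test each by forward raycasting.
  (4.5, 2.5, 75°): beam 1 = 1.5529 ≠ 2.8868 ✗
  (5.5, 2.5, 210°): beam 1 = 5.1962 ≠ 2.8868 ✗
  (2.5, 1.5, 15°): beam 1 = 0.5176 ≠ 2.8868 ✗
  (5.5, 2.5, 195°): beam 1 = 4.6587 ≠ 2.8868 ✗
  …
  (3.5, 3.5, 60°): r_1=2.8868, r_2=2.5882, r_3=4.0415, r_4=3.6235, r_5=0.5774 — all match ✓
No second candidate reproduces the full scan.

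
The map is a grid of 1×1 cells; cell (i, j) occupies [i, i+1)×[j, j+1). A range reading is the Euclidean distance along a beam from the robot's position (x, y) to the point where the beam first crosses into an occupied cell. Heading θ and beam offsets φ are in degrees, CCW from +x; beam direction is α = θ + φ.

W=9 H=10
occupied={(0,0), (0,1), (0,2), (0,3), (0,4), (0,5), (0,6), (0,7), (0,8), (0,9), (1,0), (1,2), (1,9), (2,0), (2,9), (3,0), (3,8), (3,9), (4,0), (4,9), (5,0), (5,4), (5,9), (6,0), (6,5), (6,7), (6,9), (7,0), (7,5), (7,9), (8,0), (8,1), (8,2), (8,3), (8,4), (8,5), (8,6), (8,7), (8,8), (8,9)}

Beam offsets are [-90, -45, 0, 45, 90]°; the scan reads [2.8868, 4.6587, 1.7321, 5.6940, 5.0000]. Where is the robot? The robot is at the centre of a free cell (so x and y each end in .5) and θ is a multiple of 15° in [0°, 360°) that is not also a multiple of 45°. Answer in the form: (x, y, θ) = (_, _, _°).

The pose lattice has 50·16 = 800 candidates. Test each by forward raycasting.
  (4.5, 4.5, 240°): beam 1 = 4.0415 ≠ 2.8868 ✗
  (4.5, 2.5, 15°): beam 1 = 1.5529 ≠ 2.8868 ✗
  (7.5, 2.5, 300°): beam 1 = 3.0000 ≠ 2.8868 ✗
  …
  (3.5, 3.5, 30°): r_1=2.8868, r_2=4.6587, r_3=1.7321, r_4=5.6940, r_5=5.0000 — all match ✓
Unique over the lattice → pose = (3.5, 3.5, 30°).

(x, y, θ) = (3.5, 3.5, 30°)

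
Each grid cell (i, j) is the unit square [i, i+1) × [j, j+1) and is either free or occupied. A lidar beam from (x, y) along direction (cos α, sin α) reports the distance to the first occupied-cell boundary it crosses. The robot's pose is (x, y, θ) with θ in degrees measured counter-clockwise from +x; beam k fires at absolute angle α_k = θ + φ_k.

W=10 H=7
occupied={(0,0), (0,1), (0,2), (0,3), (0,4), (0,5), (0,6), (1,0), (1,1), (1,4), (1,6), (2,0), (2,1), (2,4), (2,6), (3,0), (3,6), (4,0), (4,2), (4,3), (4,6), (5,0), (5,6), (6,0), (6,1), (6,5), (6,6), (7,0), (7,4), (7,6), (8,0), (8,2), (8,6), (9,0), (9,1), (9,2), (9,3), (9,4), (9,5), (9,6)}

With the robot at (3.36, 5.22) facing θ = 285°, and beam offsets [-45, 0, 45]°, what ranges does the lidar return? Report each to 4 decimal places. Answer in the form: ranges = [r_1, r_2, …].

beam 1: φ=-45°, α=240°
  dir = (cos 240°, sin 240°) = (-0.5000, -0.8660); from cell (3,5)
  next x-line at t=0.7200, next y-line at t=0.2540; Δt_x=2.0000, Δt_y=1.1547
    y: enter (3,4) at t=0.2540
    x: enter (2,4) at t=0.7200 ← occupied
  → r_1 = 0.7200
beam 2: φ=0°, α=285°
  dir = (cos 285°, sin 285°) = (0.2588, -0.9659); from cell (3,5)
  next x-line at t=2.4728, next y-line at t=0.2278; Δt_x=3.8637, Δt_y=1.0353
    y: enter (3,4) at t=0.2278
    y: enter (3,3) at t=1.2630
    y: enter (3,2) at t=2.2983
    x: enter (4,2) at t=2.4728 ← occupied
  → r_2 = 2.4728
beam 3: φ=45°, α=330°
  dir = (cos 330°, sin 330°) = (0.8660, -0.5000); from cell (3,5)
  next x-line at t=0.7390, next y-line at t=0.4400; Δt_x=1.1547, Δt_y=2.0000
    y: enter (3,4) at t=0.4400
    x: enter (4,4) at t=0.7390
    x: enter (5,4) at t=1.8937
    y: enter (5,3) at t=2.4400
    x: enter (6,3) at t=3.0484
    x: enter (7,3) at t=4.2031
    y: enter (7,2) at t=4.4400
    x: enter (8,2) at t=5.3578 ← occupied
  → r_3 = 5.3578

ranges = [0.7200, 2.4728, 5.3578]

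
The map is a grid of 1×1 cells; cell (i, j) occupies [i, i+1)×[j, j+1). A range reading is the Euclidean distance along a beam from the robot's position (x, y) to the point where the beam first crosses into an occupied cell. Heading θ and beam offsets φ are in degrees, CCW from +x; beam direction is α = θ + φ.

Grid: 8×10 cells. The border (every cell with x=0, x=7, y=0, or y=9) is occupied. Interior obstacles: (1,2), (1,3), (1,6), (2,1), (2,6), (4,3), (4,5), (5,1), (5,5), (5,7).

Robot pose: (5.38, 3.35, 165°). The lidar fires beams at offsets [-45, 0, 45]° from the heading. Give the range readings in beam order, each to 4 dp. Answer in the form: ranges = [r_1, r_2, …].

ranges = [1.9053, 0.3934, 0.4388]

beam 1: φ=-45°, α=120°
  dir = (cos 120°, sin 120°) = (-0.5000, 0.8660); from cell (5,3)
  next x-line at t=0.7600, next y-line at t=0.7506; Δt_x=2.0000, Δt_y=1.1547
    y: enter (5,4) at t=0.7506
    x: enter (4,4) at t=0.7600
    y: enter (4,5) at t=1.9053 ← occupied
  → r_1 = 1.9053
beam 2: φ=0°, α=165°
  dir = (cos 165°, sin 165°) = (-0.9659, 0.2588); from cell (5,3)
  next x-line at t=0.3934, next y-line at t=2.5114; Δt_x=1.0353, Δt_y=3.8637
    x: enter (4,3) at t=0.3934 ← occupied
  → r_2 = 0.3934
beam 3: φ=45°, α=210°
  dir = (cos 210°, sin 210°) = (-0.8660, -0.5000); from cell (5,3)
  next x-line at t=0.4388, next y-line at t=0.7000; Δt_x=1.1547, Δt_y=2.0000
    x: enter (4,3) at t=0.4388 ← occupied
  → r_3 = 0.4388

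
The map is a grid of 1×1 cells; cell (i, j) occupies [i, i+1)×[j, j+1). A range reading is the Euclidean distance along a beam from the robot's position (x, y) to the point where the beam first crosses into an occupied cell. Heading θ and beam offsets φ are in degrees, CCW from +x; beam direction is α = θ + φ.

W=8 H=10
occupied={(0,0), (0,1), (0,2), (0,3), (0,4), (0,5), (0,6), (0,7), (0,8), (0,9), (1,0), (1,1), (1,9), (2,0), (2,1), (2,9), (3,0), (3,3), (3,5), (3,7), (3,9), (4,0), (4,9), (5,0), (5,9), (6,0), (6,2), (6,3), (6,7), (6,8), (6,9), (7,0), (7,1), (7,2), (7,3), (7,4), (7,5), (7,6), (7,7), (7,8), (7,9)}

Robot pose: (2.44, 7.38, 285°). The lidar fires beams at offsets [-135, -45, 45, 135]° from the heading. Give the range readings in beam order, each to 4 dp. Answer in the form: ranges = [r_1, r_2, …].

beam 1: φ=-135°, α=150°
  dir = (cos 150°, sin 150°) = (-0.8660, 0.5000); from cell (2,7)
  next x-line at t=0.5081, next y-line at t=1.2400; Δt_x=1.1547, Δt_y=2.0000
    x: enter (1,7) at t=0.5081
    y: enter (1,8) at t=1.2400
    x: enter (0,8) at t=1.6628 ← occupied
  → r_1 = 1.6628
beam 2: φ=-45°, α=240°
  dir = (cos 240°, sin 240°) = (-0.5000, -0.8660); from cell (2,7)
  next x-line at t=0.8800, next y-line at t=0.4388; Δt_x=2.0000, Δt_y=1.1547
    y: enter (2,6) at t=0.4388
    x: enter (1,6) at t=0.8800
    y: enter (1,5) at t=1.5935
    y: enter (1,4) at t=2.7482
    x: enter (0,4) at t=2.8800 ← occupied
  → r_2 = 2.8800
beam 3: φ=45°, α=330°
  dir = (cos 330°, sin 330°) = (0.8660, -0.5000); from cell (2,7)
  next x-line at t=0.6466, next y-line at t=0.7600; Δt_x=1.1547, Δt_y=2.0000
    x: enter (3,7) at t=0.6466 ← occupied
  → r_3 = 0.6466
beam 4: φ=135°, α=60°
  dir = (cos 60°, sin 60°) = (0.5000, 0.8660); from cell (2,7)
  next x-line at t=1.1200, next y-line at t=0.7159; Δt_x=2.0000, Δt_y=1.1547
    y: enter (2,8) at t=0.7159
    x: enter (3,8) at t=1.1200
    y: enter (3,9) at t=1.8706 ← occupied
  → r_4 = 1.8706

ranges = [1.6628, 2.8800, 0.6466, 1.8706]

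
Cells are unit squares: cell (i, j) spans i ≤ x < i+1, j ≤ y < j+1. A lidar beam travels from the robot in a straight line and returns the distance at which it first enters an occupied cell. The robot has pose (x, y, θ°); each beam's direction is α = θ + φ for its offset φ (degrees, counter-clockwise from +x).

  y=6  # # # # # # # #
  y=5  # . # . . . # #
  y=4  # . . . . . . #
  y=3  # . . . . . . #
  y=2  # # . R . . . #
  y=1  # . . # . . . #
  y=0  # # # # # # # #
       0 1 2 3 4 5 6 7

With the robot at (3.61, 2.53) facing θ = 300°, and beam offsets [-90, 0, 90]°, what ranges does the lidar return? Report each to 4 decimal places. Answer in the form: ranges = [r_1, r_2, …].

beam 1: φ=-90°, α=210°
  dir = (cos 210°, sin 210°) = (-0.8660, -0.5000); from cell (3,2)
  next x-line at t=0.7044, next y-line at t=1.0600; Δt_x=1.1547, Δt_y=2.0000
    x: enter (2,2) at t=0.7044
    y: enter (2,1) at t=1.0600
    x: enter (1,1) at t=1.8591
    x: enter (0,1) at t=3.0138 ← occupied
  → r_1 = 3.0138
beam 2: φ=0°, α=300°
  dir = (cos 300°, sin 300°) = (0.5000, -0.8660); from cell (3,2)
  next x-line at t=0.7800, next y-line at t=0.6120; Δt_x=2.0000, Δt_y=1.1547
    y: enter (3,1) at t=0.6120 ← occupied
  → r_2 = 0.6120
beam 3: φ=90°, α=30°
  dir = (cos 30°, sin 30°) = (0.8660, 0.5000); from cell (3,2)
  next x-line at t=0.4503, next y-line at t=0.9400; Δt_x=1.1547, Δt_y=2.0000
    x: enter (4,2) at t=0.4503
    y: enter (4,3) at t=0.9400
    x: enter (5,3) at t=1.6050
    x: enter (6,3) at t=2.7597
    y: enter (6,4) at t=2.9400
    x: enter (7,4) at t=3.9144 ← occupied
  → r_3 = 3.9144

ranges = [3.0138, 0.6120, 3.9144]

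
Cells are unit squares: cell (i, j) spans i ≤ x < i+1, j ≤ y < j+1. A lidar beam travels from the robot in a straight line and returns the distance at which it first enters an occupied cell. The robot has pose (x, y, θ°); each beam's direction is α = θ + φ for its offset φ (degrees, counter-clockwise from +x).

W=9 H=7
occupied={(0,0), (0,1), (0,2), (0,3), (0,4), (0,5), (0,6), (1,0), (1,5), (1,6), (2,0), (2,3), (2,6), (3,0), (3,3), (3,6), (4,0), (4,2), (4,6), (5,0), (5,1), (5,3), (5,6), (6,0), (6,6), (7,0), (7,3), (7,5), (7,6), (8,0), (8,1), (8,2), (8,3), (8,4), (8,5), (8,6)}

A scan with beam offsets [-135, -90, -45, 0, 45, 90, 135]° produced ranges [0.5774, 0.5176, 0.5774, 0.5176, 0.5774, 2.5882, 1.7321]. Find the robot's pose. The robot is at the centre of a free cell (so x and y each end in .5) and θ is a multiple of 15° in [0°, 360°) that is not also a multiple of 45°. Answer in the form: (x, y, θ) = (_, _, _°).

(x, y, θ) = (5.5, 2.5, 255°)

Candidates: 27 free-cell centres × 16 headings = 432 poses. Raycast each; keep the one whose scan matches to 4 dp.
  (1.5, 3.5, 105°): beam 3 = 2.8868 ≠ 0.5774 ✗
  (4.5, 4.5, 285°): beam 1 = 2.8868 ≠ 0.5774 ✗
  (6.5, 5.5, 210°): beam 1 = 0.5176 ≠ 0.5774 ✗
  (2.5, 2.5, 15°): beam 1 = 1.7321 ≠ 0.5774 ✗
  …
  (5.5, 2.5, 255°): r_1=0.5774, r_2=0.5176, r_3=0.5774, r_4=0.5176, r_5=0.5774, r_6=2.5882, r_7=1.7321 — all match ✓
Only this pose fits every beam.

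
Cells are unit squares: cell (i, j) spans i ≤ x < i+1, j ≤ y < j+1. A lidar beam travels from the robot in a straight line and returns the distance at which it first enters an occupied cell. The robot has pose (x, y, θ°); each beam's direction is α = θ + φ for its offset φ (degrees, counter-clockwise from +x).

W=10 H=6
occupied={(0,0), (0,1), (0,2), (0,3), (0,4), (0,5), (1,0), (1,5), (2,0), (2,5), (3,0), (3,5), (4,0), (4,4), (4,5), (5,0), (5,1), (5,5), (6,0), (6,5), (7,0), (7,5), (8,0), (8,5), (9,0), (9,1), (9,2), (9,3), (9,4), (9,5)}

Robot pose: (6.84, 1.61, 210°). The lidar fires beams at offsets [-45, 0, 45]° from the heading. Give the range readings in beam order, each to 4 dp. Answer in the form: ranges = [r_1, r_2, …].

beam 1: φ=-45°, α=165°
  d=(-0.9659,0.2588)  start (6,1)  tX=0.8696 tY=1.5068  stride 1/|dx|=1.0353 1/|dy|=3.8637
    cross x-line → (5,1), t=0.8696 (wall)
  → r_1 = 0.8696
beam 2: φ=0°, α=210°
  d=(-0.8660,-0.5000)  start (6,1)  tX=0.9699 tY=1.2200  stride 1/|dx|=1.1547 1/|dy|=2.0000
    cross x-line → (5,1), t=0.9699 (wall)
  → r_2 = 0.9699
beam 3: φ=45°, α=255°
  d=(-0.2588,-0.9659)  start (6,1)  tX=3.2455 tY=0.6315  stride 1/|dx|=3.8637 1/|dy|=1.0353
    cross y-line → (6,0), t=0.6315 (wall)
  → r_3 = 0.6315

ranges = [0.8696, 0.9699, 0.6315]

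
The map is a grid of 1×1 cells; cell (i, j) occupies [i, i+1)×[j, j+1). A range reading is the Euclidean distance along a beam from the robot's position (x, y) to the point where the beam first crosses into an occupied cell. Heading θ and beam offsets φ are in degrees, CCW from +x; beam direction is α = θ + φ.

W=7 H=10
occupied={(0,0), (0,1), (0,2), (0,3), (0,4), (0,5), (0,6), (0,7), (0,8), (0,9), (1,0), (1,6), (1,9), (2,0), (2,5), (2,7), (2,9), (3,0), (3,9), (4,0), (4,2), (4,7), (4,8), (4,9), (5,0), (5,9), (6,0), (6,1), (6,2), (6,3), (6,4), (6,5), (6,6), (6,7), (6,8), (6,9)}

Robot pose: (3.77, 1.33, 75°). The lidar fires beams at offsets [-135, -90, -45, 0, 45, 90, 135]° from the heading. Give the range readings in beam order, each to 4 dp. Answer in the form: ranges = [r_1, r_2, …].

beam 1: φ=-135°, α=300°
  d=(0.5000,-0.8660)  start (3,1)  tX=0.4600 tY=0.3811  stride 1/|dx|=2.0000 1/|dy|=1.1547
    cross y-line → (3,0), t=0.3811 (wall)
  → r_1 = 0.3811
beam 2: φ=-90°, α=345°
  d=(0.9659,-0.2588)  start (3,1)  tX=0.2381 tY=1.2750  stride 1/|dx|=1.0353 1/|dy|=3.8637
    cross x-line → (4,1), t=0.2381
    cross x-line → (5,1), t=1.2734
    cross y-line → (5,0), t=1.2750 (wall)
  → r_2 = 1.2750
beam 3: φ=-45°, α=30°
  d=(0.8660,0.5000)  start (3,1)  tX=0.2656 tY=1.3400  stride 1/|dx|=1.1547 1/|dy|=2.0000
    cross x-line → (4,1), t=0.2656
    cross y-line → (4,2), t=1.3400 (wall)
  → r_3 = 1.3400
beam 4: φ=0°, α=75°
  d=(0.2588,0.9659)  start (3,1)  tX=0.8887 tY=0.6936  stride 1/|dx|=3.8637 1/|dy|=1.0353
    cross y-line → (3,2), t=0.6936
    cross x-line → (4,2), t=0.8887 (wall)
  → r_4 = 0.8887
beam 5: φ=45°, α=120°
  d=(-0.5000,0.8660)  start (3,1)  tX=1.5400 tY=0.7736  stride 1/|dx|=2.0000 1/|dy|=1.1547
    cross y-line → (3,2), t=0.7736
    cross x-line → (2,2), t=1.5400
    cross y-line → (2,3), t=1.9283
    cross y-line → (2,4), t=3.0831
    cross x-line → (1,4), t=3.5400
    cross y-line → (1,5), t=4.2378
    cross y-line → (1,6), t=5.3925 (wall)
  → r_5 = 5.3925
beam 6: φ=90°, α=165°
  d=(-0.9659,0.2588)  start (3,1)  tX=0.7972 tY=2.5887  stride 1/|dx|=1.0353 1/|dy|=3.8637
    cross x-line → (2,1), t=0.7972
    cross x-line → (1,1), t=1.8324
    cross y-line → (1,2), t=2.5887
    cross x-line → (0,2), t=2.8677 (wall)
  → r_6 = 2.8677
beam 7: φ=135°, α=210°
  d=(-0.8660,-0.5000)  start (3,1)  tX=0.8891 tY=0.6600  stride 1/|dx|=1.1547 1/|dy|=2.0000
    cross y-line → (3,0), t=0.6600 (wall)
  → r_7 = 0.6600

ranges = [0.3811, 1.2750, 1.3400, 0.8887, 5.3925, 2.8677, 0.6600]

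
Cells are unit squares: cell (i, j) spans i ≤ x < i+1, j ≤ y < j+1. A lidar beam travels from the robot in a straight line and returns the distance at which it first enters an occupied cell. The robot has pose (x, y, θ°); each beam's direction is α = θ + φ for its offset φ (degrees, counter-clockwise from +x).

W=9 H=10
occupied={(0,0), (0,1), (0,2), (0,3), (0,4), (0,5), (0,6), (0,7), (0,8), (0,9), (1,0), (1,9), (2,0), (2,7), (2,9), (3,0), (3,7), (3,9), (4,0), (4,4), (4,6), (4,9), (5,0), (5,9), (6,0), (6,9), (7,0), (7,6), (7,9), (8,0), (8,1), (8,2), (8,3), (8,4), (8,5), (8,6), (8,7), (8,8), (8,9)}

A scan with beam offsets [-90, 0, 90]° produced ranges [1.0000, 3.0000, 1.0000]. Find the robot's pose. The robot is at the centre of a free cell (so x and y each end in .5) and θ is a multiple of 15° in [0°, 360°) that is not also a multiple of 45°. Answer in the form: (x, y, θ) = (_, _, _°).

(x, y, θ) = (1.5, 6.5, 330°)

Candidates: 51 free-cell centres × 16 headings = 816 poses. Raycast each; keep the one whose scan matches to 4 dp.
  (4.5, 5.5, 330°): beam 1 = 0.5774 ≠ 1.0000 ✗
  (2.5, 6.5, 150°): beam 1 = 0.5774 ≠ 1.0000 ✗
  (6.5, 8.5, 255°): beam 1 = 1.9319 ≠ 1.0000 ✗
  (4.5, 1.5, 120°): beam 1 = 4.0415 ≠ 1.0000 ✗
  …
  (1.5, 6.5, 330°): r_1=1.0000, r_2=3.0000, r_3=1.0000 — all match ✓
Unique over the lattice → pose = (1.5, 6.5, 330°).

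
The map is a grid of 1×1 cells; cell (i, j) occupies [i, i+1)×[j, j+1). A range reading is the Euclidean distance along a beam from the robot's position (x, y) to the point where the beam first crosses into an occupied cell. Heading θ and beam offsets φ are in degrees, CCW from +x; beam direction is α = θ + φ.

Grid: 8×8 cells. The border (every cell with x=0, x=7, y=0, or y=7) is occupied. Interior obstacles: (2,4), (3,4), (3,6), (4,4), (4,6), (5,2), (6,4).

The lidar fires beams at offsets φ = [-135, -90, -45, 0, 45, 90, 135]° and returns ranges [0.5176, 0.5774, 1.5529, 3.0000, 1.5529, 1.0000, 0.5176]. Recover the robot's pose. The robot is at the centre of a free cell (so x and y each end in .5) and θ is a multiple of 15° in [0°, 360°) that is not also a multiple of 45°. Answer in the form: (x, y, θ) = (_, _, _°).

Enumerate (i+0.5, j+0.5, θ) over the 29 free cells and 16 admissible headings. For each, cast all 7 beams and compare to the given ranges.
  (5.5, 4.5, 30°): beam 1 = 1.5529 ≠ 0.5176 ✗
  (5.5, 4.5, 285°): beam 1 = 0.5774 ≠ 0.5176 ✗
  (5.5, 6.5, 15°): beam 1 = 1.7321 ≠ 0.5176 ✗
  …
  (6.5, 6.5, 210°): r_1=0.5176, r_2=0.5774, r_3=1.5529, r_4=3.0000, r_5=1.5529, r_6=1.0000, r_7=0.5176 — all match ✓
Unique over the lattice → pose = (6.5, 6.5, 210°).

(x, y, θ) = (6.5, 6.5, 210°)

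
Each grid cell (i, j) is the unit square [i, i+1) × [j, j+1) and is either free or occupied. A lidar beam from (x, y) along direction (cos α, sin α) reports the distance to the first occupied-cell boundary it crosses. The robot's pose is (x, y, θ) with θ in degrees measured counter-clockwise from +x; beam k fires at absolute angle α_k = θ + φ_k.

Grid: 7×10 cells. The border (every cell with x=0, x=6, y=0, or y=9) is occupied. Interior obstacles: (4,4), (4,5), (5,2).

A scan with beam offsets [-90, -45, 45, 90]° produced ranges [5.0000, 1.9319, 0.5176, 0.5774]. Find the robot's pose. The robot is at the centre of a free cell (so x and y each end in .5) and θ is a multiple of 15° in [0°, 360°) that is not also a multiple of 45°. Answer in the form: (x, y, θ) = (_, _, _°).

Enumerate (i+0.5, j+0.5, θ) over the 37 free cells and 16 admissible headings. For each, cast all 4 beams and compare to the given ranges.
  (5.5, 5.5, 285°): beam 1 = 0.5176 ≠ 5.0000 ✗
  (2.5, 7.5, 30°): beam 1 = 3.0000 ≠ 5.0000 ✗
  (1.5, 2.5, 285°): beam 1 = 0.5176 ≠ 5.0000 ✗
  (3.5, 7.5, 150°): beam 1 = 1.7321 ≠ 5.0000 ✗
  …
  (1.5, 1.5, 150°): r_1=5.0000, r_2=1.9319, r_3=0.5176, r_4=0.5774 — all match ✓
Unique over the lattice → pose = (1.5, 1.5, 150°).

(x, y, θ) = (1.5, 1.5, 150°)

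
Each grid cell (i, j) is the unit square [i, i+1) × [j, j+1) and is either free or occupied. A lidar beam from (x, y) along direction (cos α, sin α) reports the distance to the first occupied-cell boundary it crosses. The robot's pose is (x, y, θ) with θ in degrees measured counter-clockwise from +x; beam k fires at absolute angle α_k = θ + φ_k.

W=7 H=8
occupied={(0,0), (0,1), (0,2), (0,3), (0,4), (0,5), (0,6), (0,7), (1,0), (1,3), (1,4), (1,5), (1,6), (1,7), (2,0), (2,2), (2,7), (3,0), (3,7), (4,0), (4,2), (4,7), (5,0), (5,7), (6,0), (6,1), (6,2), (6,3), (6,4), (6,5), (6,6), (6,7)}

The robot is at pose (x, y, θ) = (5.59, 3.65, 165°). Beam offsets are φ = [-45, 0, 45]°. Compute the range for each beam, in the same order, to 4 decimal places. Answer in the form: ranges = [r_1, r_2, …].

ranges = [3.8682, 3.7166, 1.3000]

beam 1: φ=-45°, α=120°
  d=(-0.5000,0.8660)  start (5,3)  tX=1.1800 tY=0.4041  stride 1/|dx|=2.0000 1/|dy|=1.1547
    cross y-line → (5,4), t=0.4041
    cross x-line → (4,4), t=1.1800
    cross y-line → (4,5), t=1.5588
    cross y-line → (4,6), t=2.7135
    cross x-line → (3,6), t=3.1800
    cross y-line → (3,7), t=3.8682 (wall)
  → r_1 = 3.8682
beam 2: φ=0°, α=165°
  d=(-0.9659,0.2588)  start (5,3)  tX=0.6108 tY=1.3523  stride 1/|dx|=1.0353 1/|dy|=3.8637
    cross x-line → (4,3), t=0.6108
    cross y-line → (4,4), t=1.3523
    cross x-line → (3,4), t=1.6461
    cross x-line → (2,4), t=2.6814
    cross x-line → (1,4), t=3.7166 (wall)
  → r_2 = 3.7166
beam 3: φ=45°, α=210°
  d=(-0.8660,-0.5000)  start (5,3)  tX=0.6813 tY=1.3000  stride 1/|dx|=1.1547 1/|dy|=2.0000
    cross x-line → (4,3), t=0.6813
    cross y-line → (4,2), t=1.3000 (wall)
  → r_3 = 1.3000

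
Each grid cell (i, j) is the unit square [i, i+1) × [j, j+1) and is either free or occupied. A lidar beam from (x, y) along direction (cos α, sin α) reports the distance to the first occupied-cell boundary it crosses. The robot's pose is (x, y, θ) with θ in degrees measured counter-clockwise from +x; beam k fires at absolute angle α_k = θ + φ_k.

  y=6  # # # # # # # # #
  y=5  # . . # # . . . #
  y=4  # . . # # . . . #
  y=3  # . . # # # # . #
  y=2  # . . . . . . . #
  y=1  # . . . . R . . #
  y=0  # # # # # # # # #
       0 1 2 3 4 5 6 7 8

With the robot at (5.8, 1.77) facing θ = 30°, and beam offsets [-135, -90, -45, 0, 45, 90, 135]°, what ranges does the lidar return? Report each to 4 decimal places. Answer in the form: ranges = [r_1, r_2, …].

ranges = [0.7972, 0.8891, 2.2776, 2.5403, 1.2734, 1.4203, 4.9693]

beam 1: φ=-135°, α=255°
  dir = (cos 255°, sin 255°) = (-0.2588, -0.9659); from cell (5,1)
  next x-line at t=3.0910, next y-line at t=0.7972; Δt_x=3.8637, Δt_y=1.0353
    y: enter (5,0) at t=0.7972 ← occupied
  → r_1 = 0.7972
beam 2: φ=-90°, α=300°
  dir = (cos 300°, sin 300°) = (0.5000, -0.8660); from cell (5,1)
  next x-line at t=0.4000, next y-line at t=0.8891; Δt_x=2.0000, Δt_y=1.1547
    x: enter (6,1) at t=0.4000
    y: enter (6,0) at t=0.8891 ← occupied
  → r_2 = 0.8891
beam 3: φ=-45°, α=345°
  dir = (cos 345°, sin 345°) = (0.9659, -0.2588); from cell (5,1)
  next x-line at t=0.2071, next y-line at t=2.9751; Δt_x=1.0353, Δt_y=3.8637
    x: enter (6,1) at t=0.2071
    x: enter (7,1) at t=1.2423
    x: enter (8,1) at t=2.2776 ← occupied
  → r_3 = 2.2776
beam 4: φ=0°, α=30°
  dir = (cos 30°, sin 30°) = (0.8660, 0.5000); from cell (5,1)
  next x-line at t=0.2309, next y-line at t=0.4600; Δt_x=1.1547, Δt_y=2.0000
    x: enter (6,1) at t=0.2309
    y: enter (6,2) at t=0.4600
    x: enter (7,2) at t=1.3856
    y: enter (7,3) at t=2.4600
    x: enter (8,3) at t=2.5403 ← occupied
  → r_4 = 2.5403
beam 5: φ=45°, α=75°
  dir = (cos 75°, sin 75°) = (0.2588, 0.9659); from cell (5,1)
  next x-line at t=0.7727, next y-line at t=0.2381; Δt_x=3.8637, Δt_y=1.0353
    y: enter (5,2) at t=0.2381
    x: enter (6,2) at t=0.7727
    y: enter (6,3) at t=1.2734 ← occupied
  → r_5 = 1.2734
beam 6: φ=90°, α=120°
  dir = (cos 120°, sin 120°) = (-0.5000, 0.8660); from cell (5,1)
  next x-line at t=1.6000, next y-line at t=0.2656; Δt_x=2.0000, Δt_y=1.1547
    y: enter (5,2) at t=0.2656
    y: enter (5,3) at t=1.4203 ← occupied
  → r_6 = 1.4203
beam 7: φ=135°, α=165°
  dir = (cos 165°, sin 165°) = (-0.9659, 0.2588); from cell (5,1)
  next x-line at t=0.8282, next y-line at t=0.8887; Δt_x=1.0353, Δt_y=3.8637
    x: enter (4,1) at t=0.8282
    y: enter (4,2) at t=0.8887
    x: enter (3,2) at t=1.8635
    x: enter (2,2) at t=2.8988
    x: enter (1,2) at t=3.9340
    y: enter (1,3) at t=4.7524
    x: enter (0,3) at t=4.9693 ← occupied
  → r_7 = 4.9693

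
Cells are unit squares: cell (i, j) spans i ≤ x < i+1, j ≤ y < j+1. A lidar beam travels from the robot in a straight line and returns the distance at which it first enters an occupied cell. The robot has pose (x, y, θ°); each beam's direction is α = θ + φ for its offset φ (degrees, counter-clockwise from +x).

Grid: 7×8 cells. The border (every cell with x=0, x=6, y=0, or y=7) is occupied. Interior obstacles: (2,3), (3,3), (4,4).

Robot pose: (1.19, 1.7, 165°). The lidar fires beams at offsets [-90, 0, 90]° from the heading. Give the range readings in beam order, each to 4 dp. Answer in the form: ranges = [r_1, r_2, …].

ranges = [5.4870, 0.1967, 0.7247]

beam 1: φ=-90°, α=75°
  cosα=0.2588 sinα=0.9659 | (1,1) | tMaxX 3.1296 tMaxY 0.3106 | tΔX 3.8637 tΔY 1.0353
    t=0.3106 [y] (1,2)
    t=1.3459 [y] (1,3)
    t=2.3811 [y] (1,4)
    t=3.1296 [x] (2,4)
    t=3.4164 [y] (2,5)
    t=4.4517 [y] (2,6)
    t=5.4870 [y] (2,7) — stop
  → r_1 = 5.4870
beam 2: φ=0°, α=165°
  cosα=-0.9659 sinα=0.2588 | (1,1) | tMaxX 0.1967 tMaxY 1.1591 | tΔX 1.0353 tΔY 3.8637
    t=0.1967 [x] (0,1) — stop
  → r_2 = 0.1967
beam 3: φ=90°, α=255°
  cosα=-0.2588 sinα=-0.9659 | (1,1) | tMaxX 0.7341 tMaxY 0.7247 | tΔX 3.8637 tΔY 1.0353
    t=0.7247 [y] (1,0) — stop
  → r_3 = 0.7247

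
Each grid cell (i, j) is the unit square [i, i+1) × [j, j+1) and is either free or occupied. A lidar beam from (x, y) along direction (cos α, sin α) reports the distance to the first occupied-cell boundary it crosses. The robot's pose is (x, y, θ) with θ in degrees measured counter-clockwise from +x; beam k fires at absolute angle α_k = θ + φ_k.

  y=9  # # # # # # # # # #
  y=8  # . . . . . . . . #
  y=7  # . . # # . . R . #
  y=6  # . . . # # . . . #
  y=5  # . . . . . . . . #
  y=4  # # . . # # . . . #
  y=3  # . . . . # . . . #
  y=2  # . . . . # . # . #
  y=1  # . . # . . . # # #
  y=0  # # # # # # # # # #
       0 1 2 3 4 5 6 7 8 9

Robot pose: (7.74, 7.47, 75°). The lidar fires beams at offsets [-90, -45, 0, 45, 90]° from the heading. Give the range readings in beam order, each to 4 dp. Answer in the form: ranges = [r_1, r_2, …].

ranges = [1.3044, 1.4549, 1.5840, 1.7667, 5.9115]

beam 1: φ=-90°, α=345°
  cosα=0.9659 sinα=-0.2588 | (7,7) | tMaxX 0.2692 tMaxY 1.8159 | tΔX 1.0353 tΔY 3.8637
    t=0.2692 [x] (8,7)
    t=1.3044 [x] (9,7) — stop
  → r_1 = 1.3044
beam 2: φ=-45°, α=30°
  cosα=0.8660 sinα=0.5000 | (7,7) | tMaxX 0.3002 tMaxY 1.0600 | tΔX 1.1547 tΔY 2.0000
    t=0.3002 [x] (8,7)
    t=1.0600 [y] (8,8)
    t=1.4549 [x] (9,8) — stop
  → r_2 = 1.4549
beam 3: φ=0°, α=75°
  cosα=0.2588 sinα=0.9659 | (7,7) | tMaxX 1.0046 tMaxY 0.5487 | tΔX 3.8637 tΔY 1.0353
    t=0.5487 [y] (7,8)
    t=1.0046 [x] (8,8)
    t=1.5840 [y] (8,9) — stop
  → r_3 = 1.5840
beam 4: φ=45°, α=120°
  cosα=-0.5000 sinα=0.8660 | (7,7) | tMaxX 1.4800 tMaxY 0.6120 | tΔX 2.0000 tΔY 1.1547
    t=0.6120 [y] (7,8)
    t=1.4800 [x] (6,8)
    t=1.7667 [y] (6,9) — stop
  → r_4 = 1.7667
beam 5: φ=90°, α=165°
  cosα=-0.9659 sinα=0.2588 | (7,7) | tMaxX 0.7661 tMaxY 2.0478 | tΔX 1.0353 tΔY 3.8637
    t=0.7661 [x] (6,7)
    t=1.8014 [x] (5,7)
    t=2.0478 [y] (5,8)
    t=2.8367 [x] (4,8)
    t=3.8719 [x] (3,8)
    t=4.9072 [x] (2,8)
    t=5.9115 [y] (2,9) — stop
  → r_5 = 5.9115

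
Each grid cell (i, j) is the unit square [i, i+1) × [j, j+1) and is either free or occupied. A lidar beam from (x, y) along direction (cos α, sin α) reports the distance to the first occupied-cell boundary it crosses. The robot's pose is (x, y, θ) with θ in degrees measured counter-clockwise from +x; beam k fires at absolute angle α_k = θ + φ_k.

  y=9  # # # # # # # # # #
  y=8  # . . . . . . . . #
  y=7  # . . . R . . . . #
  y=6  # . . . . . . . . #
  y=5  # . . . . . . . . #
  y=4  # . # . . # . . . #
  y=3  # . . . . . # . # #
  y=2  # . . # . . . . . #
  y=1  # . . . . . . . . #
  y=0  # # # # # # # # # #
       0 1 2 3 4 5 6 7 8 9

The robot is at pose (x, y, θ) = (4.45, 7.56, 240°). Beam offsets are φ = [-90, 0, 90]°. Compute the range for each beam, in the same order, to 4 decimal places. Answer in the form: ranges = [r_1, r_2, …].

beam 1: φ=-90°, α=150°
  direction (-0.8660, 0.5000); cell (4,7); t to first gridline: x 0.5196, y 0.8800 (then +1.1547 / +2.0000)
    (3,7) via x @ 0.5196
    (3,8) via y @ 0.8800
    (2,8) via x @ 1.6743
    (1,8) via x @ 2.8290
    (1,9) via y @ 2.8800  # hit
  → r_1 = 2.8800
beam 2: φ=0°, α=240°
  direction (-0.5000, -0.8660); cell (4,7); t to first gridline: x 0.9000, y 0.6466 (then +2.0000 / +1.1547)
    (4,6) via y @ 0.6466
    (3,6) via x @ 0.9000
    (3,5) via y @ 1.8013
    (2,5) via x @ 2.9000
    (2,4) via y @ 2.9560  # hit
  → r_2 = 2.9560
beam 3: φ=90°, α=330°
  direction (0.8660, -0.5000); cell (4,7); t to first gridline: x 0.6351, y 1.1200 (then +1.1547 / +2.0000)
    (5,7) via x @ 0.6351
    (5,6) via y @ 1.1200
    (6,6) via x @ 1.7898
    (7,6) via x @ 2.9445
    (7,5) via y @ 3.1200
    (8,5) via x @ 4.0992
    (8,4) via y @ 5.1200
    (9,4) via x @ 5.2539  # hit
  → r_3 = 5.2539

ranges = [2.8800, 2.9560, 5.2539]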